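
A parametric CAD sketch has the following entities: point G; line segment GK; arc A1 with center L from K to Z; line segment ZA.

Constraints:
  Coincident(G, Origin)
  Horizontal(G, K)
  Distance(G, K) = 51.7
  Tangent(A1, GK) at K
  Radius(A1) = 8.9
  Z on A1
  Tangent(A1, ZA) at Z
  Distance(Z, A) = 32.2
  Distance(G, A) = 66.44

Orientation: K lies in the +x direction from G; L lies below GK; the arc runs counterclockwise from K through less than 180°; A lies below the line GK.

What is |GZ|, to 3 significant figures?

44.5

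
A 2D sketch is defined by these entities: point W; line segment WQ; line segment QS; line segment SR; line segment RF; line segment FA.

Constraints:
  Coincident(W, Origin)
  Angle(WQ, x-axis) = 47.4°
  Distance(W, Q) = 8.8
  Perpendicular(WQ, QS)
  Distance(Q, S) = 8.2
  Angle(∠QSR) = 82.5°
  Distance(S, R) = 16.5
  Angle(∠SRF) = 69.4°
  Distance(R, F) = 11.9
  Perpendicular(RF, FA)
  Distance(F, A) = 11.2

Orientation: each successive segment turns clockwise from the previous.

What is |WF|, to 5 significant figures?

4.8609

∠QSR = 82.5° gives SR at -140.10° from the x-axis; with |SR| = 16.5, R = (-0.66572, -9.6566). ∠SRF = 69.4° gives RF at 109.30° from the x-axis; with |RF| = 11.9, F = (-4.5988, 1.5746). Then |WF| = |F − W| = 4.8609.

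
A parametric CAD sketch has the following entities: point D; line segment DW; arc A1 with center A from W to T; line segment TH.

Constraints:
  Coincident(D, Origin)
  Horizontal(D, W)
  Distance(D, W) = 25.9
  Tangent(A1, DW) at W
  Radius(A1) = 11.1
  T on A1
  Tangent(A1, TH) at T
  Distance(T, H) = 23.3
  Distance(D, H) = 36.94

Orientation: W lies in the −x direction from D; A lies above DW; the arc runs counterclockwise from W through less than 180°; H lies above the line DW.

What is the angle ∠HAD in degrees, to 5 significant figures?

86.233°

Checks: D.y = 0.00, W.y = 0.00 ✓; ∠(AW, WD) = 90.00° ✓; |AT| = 11.10 ✓; ∠(AT, TH) = 90.00° ✓; |TH| = 23.30 ✓; |DH| = 36.94 ✓.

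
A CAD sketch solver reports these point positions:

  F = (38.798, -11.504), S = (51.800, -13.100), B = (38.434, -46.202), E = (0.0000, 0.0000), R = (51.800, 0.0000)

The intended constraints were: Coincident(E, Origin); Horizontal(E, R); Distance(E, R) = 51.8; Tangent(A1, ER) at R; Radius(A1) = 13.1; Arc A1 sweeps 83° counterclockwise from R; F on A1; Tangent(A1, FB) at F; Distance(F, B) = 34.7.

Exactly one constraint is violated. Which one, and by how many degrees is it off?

Tangent(A1, FB) at F — off by 6.40°.

E = (0.00, 0.00) ✓; E.y = 0.00, R.y = 0.00 ✓; |ER| = 51.80 ✓; ∠(SR, RE) = 90.00° ✓; |SR| = 13.10 ✓; bearing(S→F) − bearing(S→R) = 83.00° ✓; |SF| = 13.10 ✓; ∠(SF, FB) = 83.60° ✗; |FB| = 34.70 ✓.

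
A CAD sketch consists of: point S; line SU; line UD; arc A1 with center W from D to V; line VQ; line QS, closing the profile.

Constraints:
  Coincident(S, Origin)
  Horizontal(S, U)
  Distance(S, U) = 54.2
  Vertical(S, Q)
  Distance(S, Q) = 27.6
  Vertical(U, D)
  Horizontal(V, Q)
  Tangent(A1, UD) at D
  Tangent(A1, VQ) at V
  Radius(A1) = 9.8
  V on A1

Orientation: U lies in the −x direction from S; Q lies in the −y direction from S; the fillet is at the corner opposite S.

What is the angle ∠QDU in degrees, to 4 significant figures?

100.2°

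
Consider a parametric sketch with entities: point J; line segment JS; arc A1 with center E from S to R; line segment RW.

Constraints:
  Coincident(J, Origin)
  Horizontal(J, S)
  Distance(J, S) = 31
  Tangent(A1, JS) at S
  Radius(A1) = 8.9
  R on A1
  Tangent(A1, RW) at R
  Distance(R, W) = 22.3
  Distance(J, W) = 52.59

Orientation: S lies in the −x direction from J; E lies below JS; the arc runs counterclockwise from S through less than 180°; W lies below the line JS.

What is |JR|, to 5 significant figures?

40.433

J is at the origin; J and S share the same y with |JS| = 31.0 and S on the −x side, so S = (-31.000, 0.0000). A1 meets JS tangentially, so ES is at right angles to JS, so E = S + (0, -8.9) = (-31.000, -8.9000). Since ER ⟂ RW (tangency), |EW| = √(8.9² + 22.3²) = 24.010 regardless of where R sits on A1. So W lies on both circle(J, 52.59) and circle(E, 24.010); the below-JS intersection is W = (-43.678, -29.290). R is the foot of the tangent from W: R = (-39.762, -7.3369).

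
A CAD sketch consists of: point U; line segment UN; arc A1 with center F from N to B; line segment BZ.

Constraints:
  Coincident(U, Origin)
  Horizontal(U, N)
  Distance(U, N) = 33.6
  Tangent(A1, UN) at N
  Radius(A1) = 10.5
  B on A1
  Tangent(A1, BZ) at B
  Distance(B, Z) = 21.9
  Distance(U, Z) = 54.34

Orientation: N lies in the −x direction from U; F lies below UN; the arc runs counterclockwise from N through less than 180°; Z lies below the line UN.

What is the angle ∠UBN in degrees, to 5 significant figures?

32.124°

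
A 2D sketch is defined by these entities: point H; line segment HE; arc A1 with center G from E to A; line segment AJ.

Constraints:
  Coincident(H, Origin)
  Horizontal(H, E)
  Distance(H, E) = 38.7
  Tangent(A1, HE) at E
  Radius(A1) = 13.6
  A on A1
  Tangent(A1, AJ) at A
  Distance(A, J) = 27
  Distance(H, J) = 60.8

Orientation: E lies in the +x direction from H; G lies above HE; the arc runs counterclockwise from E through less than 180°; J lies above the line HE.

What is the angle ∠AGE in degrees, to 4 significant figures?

109.8°

H is at the origin; HE is horizontal with |HE| = 38.7 and E on the +x side, so E = (38.70, 0.000). Since A1 is tangent to HE there, GE ⟂ HE, so G = E + (0, 13.6) = (38.70, 13.60). Since GA ⟂ AJ (tangency), |GJ| = √(13.6² + 27.0²) = 30.23 regardless of where A sits on A1. So J lies on both circle(H, 60.8) and circle(G, 30.23); the above-HE intersection is J = (42.37, 43.61). A is the foot of the tangent from J: A = (51.50, 18.20).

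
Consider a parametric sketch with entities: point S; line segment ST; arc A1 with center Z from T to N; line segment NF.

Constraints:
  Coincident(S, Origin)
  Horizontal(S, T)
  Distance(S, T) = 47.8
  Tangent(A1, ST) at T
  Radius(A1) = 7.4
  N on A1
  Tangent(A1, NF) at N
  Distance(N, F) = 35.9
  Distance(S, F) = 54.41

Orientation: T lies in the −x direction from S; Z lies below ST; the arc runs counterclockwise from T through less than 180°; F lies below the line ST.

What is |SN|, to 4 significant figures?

55.24

S is at the origin; ST is horizontal with |ST| = 47.8 and T on the −x side, so T = (-47.80, 0.000). Tangency of A1 to ST means the radius ZT is perpendicular to ST, so Z = T + (0, -7.4) = (-47.80, -7.400). Since ZN ⟂ NF (tangency), |ZF| = √(7.4² + 35.9²) = 36.65 regardless of where N sits on A1. So F lies on both circle(S, 54.41) and circle(Z, 36.65); the below-ST intersection is F = (-34.93, -41.72). N is the foot of the tangent from F: N = (-54.06, -11.34).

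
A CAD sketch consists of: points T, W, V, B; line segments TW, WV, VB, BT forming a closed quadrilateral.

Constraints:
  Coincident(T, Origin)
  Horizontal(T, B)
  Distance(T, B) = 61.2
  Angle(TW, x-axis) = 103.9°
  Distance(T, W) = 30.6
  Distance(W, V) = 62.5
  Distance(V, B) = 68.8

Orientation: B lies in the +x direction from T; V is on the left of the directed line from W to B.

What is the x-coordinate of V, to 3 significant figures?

43.2

Checks: |WV| = 62.50 ✓; |VB| = 68.80 ✓.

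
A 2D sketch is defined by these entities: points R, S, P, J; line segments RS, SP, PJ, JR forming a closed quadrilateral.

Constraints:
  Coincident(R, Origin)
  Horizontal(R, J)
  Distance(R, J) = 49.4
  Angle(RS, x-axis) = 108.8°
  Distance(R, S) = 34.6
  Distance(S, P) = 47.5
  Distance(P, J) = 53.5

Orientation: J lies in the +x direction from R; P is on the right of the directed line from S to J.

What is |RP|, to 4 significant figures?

14.09

Checks: |SP| = 47.50 ✓; |PJ| = 53.50 ✓.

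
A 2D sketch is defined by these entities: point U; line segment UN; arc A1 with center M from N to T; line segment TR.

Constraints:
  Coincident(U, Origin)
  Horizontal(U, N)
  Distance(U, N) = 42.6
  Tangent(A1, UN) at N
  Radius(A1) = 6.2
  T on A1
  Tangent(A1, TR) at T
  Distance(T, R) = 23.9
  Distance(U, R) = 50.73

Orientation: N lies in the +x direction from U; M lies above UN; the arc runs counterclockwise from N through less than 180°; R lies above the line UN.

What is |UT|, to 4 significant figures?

49.14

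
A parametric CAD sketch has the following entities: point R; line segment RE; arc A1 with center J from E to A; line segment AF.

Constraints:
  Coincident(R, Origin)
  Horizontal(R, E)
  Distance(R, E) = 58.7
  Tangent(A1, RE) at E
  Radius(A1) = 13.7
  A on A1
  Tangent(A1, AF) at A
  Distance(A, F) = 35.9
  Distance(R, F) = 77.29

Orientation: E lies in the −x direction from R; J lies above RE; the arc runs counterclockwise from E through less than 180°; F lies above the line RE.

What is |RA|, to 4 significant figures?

49.14

R is at the origin; R and E share the same y with |RE| = 58.7 and E on the −x side, so E = (-58.70, 0.000). A1 meets RE tangentially, so JE is at right angles to RE, so J = E + (0, 13.7) = (-58.70, 13.70). Since JA ⟂ AF (tangency), |JF| = √(13.7² + 35.9²) = 38.43 regardless of where A sits on A1. So F lies on both circle(R, 77.29) and circle(J, 38.43); the above-RE intersection is F = (-57.10, 52.09). A is the foot of the tangent from F: A = (-45.71, 18.05).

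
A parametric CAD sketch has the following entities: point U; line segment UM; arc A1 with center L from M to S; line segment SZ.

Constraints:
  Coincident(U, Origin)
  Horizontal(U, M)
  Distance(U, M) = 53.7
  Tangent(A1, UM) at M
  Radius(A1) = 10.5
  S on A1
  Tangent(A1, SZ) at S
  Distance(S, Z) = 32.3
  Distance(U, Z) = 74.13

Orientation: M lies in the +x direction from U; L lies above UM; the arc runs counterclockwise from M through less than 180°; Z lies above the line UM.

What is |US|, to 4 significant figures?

65.20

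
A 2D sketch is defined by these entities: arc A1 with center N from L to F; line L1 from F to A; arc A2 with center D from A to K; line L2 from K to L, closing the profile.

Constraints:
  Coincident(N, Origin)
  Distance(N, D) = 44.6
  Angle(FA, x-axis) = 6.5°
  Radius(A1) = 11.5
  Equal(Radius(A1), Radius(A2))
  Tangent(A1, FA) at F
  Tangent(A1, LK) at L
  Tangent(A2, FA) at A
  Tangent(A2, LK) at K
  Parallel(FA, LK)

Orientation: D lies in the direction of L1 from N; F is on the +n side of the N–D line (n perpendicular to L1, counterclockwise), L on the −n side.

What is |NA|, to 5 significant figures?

46.059

Tangency of A1 to both parallel lines with radius 11.5 puts F and L at N ± 11.5·n: F = (-1.3018, 11.426), L = (1.3018, -11.426). Equal radii place A and K the same way about D: A = D + 11.5·n = (43.011, 16.475), K = D − 11.5·n = (45.615, -6.3772). Then |NA| = |A − N| = 46.059.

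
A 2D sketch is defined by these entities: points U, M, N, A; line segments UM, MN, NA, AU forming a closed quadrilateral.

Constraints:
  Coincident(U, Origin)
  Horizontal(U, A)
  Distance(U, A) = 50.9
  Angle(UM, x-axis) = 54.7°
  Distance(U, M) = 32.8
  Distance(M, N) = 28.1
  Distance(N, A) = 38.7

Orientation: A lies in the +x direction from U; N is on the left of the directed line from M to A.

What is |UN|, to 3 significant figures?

58.7

Checks: |MN| = 28.10 ✓; |NA| = 38.70 ✓.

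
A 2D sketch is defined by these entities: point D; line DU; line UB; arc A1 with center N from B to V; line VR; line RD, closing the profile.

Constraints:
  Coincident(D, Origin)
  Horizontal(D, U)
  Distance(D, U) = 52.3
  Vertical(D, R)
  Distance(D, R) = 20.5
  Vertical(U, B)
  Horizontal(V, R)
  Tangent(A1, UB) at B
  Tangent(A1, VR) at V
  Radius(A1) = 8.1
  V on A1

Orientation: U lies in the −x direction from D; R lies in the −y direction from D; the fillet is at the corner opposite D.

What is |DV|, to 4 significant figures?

48.72

D is at the origin; DU is horizontal with |DU| = 52.3 and U on the −x side, so U = (-52.30, 0.000). D and R share the same x with |DR| = 20.5 and R on the −y side, so R = (0.000, -20.50). The virtual corner opposite D is at (-52.30, -20.50). Since A1 is tangent to UB there, NB ⟂ UB and since A1 is tangent to VR there, NV ⟂ VR, with radius 8.1, so the center N sits 8.1 in from both sides at N = (-44.20, -12.40). That places the tangent points at B = (-52.30, -12.40) on UB and V = (-44.20, -20.50) on VR. Then |DV| = |V − D| = 48.72.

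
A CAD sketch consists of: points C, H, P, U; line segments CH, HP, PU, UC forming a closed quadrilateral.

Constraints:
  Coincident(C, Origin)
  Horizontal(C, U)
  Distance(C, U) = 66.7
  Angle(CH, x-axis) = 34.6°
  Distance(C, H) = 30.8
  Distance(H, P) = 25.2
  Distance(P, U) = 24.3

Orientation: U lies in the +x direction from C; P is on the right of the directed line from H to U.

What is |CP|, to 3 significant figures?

42.4

C is at the origin; C and U share the same y with |CU| = 66.7 and U in +x, so U = (66.7, 0). CH runs at 34.6° with |CH| = 30.8, so H = (25.4, 17.5). P is determined by |HP| = 25.2 and |PU| = 24.3 together: it lies at the intersection of circle(H, 25.2) and circle(U, 24.3). With |HU| = 44.9, the foot of the radical line on HU is 22.9 from H and the perpendicular offset is √(25.2² − 22.9²) = 10.4. Taking the right-of-HU solution: P = (42.4, -1.05).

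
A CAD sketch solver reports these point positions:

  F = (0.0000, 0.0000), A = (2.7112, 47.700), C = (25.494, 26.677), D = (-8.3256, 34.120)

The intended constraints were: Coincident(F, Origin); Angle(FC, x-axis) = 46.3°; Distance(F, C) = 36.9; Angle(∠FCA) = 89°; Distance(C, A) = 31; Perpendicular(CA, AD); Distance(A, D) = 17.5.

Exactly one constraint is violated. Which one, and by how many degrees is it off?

Perpendicular(CA, AD) — off by 3.60°.

F = (0.00, 0.00) ✓; FC at 46.30° ✓; |FC| = 36.90 ✓; ∠FCA = 89.00° ✓; |CA| = 31.00 ✓; ∠(CA, AD) = 93.60° ✗; |AD| = 17.50 ✓.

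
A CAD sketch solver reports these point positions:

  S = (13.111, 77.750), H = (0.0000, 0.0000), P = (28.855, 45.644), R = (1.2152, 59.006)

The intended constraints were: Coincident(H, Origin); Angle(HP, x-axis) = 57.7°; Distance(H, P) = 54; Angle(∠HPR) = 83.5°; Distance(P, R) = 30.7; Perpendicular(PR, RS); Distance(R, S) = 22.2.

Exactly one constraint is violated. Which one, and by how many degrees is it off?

Perpendicular(PR, RS) — off by 6.60°.

H = (0.00, 0.00) ✓; HP at 57.70° ✓; |HP| = 54.00 ✓; ∠HPR = 83.50° ✓; |PR| = 30.70 ✓; ∠(PR, RS) = 96.60° ✗; |RS| = 22.20 ✓.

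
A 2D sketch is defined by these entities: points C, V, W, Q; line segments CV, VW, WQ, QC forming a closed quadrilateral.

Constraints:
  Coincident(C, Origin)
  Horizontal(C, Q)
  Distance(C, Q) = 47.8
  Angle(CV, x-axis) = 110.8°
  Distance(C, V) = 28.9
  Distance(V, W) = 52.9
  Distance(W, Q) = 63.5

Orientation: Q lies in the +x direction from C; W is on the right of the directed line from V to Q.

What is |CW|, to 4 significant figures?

27.82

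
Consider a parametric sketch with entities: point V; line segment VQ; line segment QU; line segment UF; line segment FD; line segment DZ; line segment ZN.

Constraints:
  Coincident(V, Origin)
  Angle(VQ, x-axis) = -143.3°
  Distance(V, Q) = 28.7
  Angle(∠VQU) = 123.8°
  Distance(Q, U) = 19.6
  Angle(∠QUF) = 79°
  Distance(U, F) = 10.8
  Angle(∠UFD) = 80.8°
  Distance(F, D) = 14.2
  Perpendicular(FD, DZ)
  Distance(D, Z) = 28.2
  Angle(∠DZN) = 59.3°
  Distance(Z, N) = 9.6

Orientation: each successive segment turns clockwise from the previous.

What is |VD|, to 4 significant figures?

27.14

∠QUF = 79.0° gives UF at 59.50° from the x-axis; with |UF| = 10.8, F = (-36.01, -1.304). ∠UFD = 80.8° gives FD at -39.70° from the x-axis; with |FD| = 14.2, D = (-25.08, -10.37). Then |VD| = |D − V| = 27.14.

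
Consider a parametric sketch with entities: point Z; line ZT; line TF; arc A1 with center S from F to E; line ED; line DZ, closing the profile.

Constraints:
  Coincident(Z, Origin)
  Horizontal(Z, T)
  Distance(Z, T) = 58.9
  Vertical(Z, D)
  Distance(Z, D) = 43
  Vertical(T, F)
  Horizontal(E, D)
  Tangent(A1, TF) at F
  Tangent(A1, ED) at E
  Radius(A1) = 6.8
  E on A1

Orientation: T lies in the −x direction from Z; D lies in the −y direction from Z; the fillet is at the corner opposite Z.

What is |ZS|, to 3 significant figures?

63.4

Z and D share the same x with |ZD| = 43.0 and D on the −y side, so D = (0.00, -43.0). The virtual corner opposite Z is at (-58.9, -43.0). Since A1 is tangent to TF there, SF ⟂ TF and since A1 is tangent to ED there, SE ⟂ ED, with radius 6.8, so the center S sits 6.8 in from both sides at S = (-52.1, -36.2). Then |ZS| = |S − Z| = 63.4.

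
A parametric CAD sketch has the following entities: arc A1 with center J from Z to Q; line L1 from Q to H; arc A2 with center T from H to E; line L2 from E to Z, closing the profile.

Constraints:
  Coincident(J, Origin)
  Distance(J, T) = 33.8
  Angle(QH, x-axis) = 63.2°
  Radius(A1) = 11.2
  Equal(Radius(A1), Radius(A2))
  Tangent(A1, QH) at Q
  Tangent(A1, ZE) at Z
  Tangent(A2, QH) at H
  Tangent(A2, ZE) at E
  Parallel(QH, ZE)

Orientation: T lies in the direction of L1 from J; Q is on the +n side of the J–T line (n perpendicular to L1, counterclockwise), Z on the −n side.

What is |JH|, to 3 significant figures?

35.6

Tangency of A1 to both parallel lines with radius 11.2 puts Q and Z at J ± 11.2·n: Q = (-10.0, 5.05), Z = (10.0, -5.05). Equal radii place H and E the same way about T: H = T + 11.2·n = (5.24, 35.2), E = T − 11.2·n = (25.2, 25.1). Then |JH| = |H − J| = 35.6.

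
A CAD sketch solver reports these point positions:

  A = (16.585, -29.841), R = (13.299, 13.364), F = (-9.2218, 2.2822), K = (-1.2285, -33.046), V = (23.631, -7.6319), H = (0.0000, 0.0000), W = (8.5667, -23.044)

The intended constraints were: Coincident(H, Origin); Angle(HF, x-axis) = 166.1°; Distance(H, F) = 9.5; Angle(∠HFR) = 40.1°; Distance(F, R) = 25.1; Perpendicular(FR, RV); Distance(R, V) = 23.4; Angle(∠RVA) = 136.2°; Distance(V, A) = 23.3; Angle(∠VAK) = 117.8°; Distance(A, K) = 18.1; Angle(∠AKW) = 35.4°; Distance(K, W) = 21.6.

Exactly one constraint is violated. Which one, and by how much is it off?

Distance(K, W) = 21.6 — off by 7.60.

H = (0.00, 0.00) ✓; HF at 166.1° ✓; |HF| = 9.500 ✓; ∠HFR = 40.10° ✓; |FR| = 25.10 ✓; ∠(FR, RV) = 90.00° ✓; |RV| = 23.40 ✓; ∠RVA = 136.2° ✓; |VA| = 23.30 ✓; ∠VAK = 117.8° ✓; |AK| = 18.10 ✓; ∠AKW = 35.40° ✓; |KW| = 14.00 ✗.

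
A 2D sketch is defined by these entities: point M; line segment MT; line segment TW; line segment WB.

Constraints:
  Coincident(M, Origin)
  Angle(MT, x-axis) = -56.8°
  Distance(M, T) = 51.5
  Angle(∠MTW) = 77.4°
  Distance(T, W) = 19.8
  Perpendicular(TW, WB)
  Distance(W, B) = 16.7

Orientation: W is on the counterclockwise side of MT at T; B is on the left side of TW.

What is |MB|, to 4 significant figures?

34.64

M is at the origin; MT runs at -56.8° with length 51.5, so T = 51.5·(cos -56.8°, sin -56.8°) = (28.20, -43.09). ∠MTW = 77.4°, so TW runs at -56.8° + (180° − 77.4°) = 45.80° from the x-axis; with |TW| = 19.8, W = T + 19.8·(cos 45.80°, sin 45.80°) = (42.00, -28.90). The perpendicularity gives WB at right angles to TW; with |WB| = 16.7 on the left of TW, B = W + 16.7·(-0.7169, 0.6972) = (30.03, -17.26). Then |MB| = |B − M| = 34.64.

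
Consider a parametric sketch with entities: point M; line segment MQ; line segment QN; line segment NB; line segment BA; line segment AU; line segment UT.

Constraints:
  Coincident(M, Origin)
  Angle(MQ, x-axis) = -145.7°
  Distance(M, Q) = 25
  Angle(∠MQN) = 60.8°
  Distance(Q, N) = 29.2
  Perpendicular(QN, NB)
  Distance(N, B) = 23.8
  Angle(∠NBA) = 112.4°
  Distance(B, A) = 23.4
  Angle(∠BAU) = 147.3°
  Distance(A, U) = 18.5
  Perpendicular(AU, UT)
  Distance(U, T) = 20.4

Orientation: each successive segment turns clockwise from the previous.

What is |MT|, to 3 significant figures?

22.9

M is at the origin; MQ runs at -145.7° with length 25.0, so Q = (-20.7, -14.1). ∠MQN = 60.8° gives QN at 95.1° from the x-axis; with |QN| = 29.2, N = (-23.2, 15.0). QN is perpendicular to NB, so NB runs at 5.10°; with |NB| = 23.8, B = (0.458, 17.1). ∠NBA = 112.4° gives BA at -62.5° from the x-axis; with |BA| = 23.4, A = (11.3, -3.64). ∠BAU = 147.3° gives AU at -95.2° from the x-axis; with |AU| = 18.5, U = (9.59, -22.1). AU ⟂ UT, so UT runs at 175°; with |UT| = 20.4, T = (-10.7, -20.2). Then |MT| = |T − M| = 22.9.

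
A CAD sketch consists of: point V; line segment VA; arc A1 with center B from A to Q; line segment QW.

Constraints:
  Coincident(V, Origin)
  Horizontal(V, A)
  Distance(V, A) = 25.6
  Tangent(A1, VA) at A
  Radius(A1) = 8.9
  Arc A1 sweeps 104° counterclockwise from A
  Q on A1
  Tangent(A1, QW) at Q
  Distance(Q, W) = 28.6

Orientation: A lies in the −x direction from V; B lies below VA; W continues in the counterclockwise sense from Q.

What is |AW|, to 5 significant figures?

38.842

V is at the origin; VA is horizontal with |VA| = 25.6 and A on the −x side, so A = (-25.600, 0.0000). A1 meets VA tangentially, so BA is at right angles to VA, so B = A + (0, -8.9) = (-25.600, -8.9000). On A1, A sits at bearing 90° from B; a 104° counterclockwise sweep puts Q at bearing 194°, so Q = B + 8.9·(cos 194°, sin 194°) = (-34.236, -11.053). A1 meets QW tangentially, so BQ is at right angles to QW, so QW runs along (−sin 194°, cos 194°); with |QW| = 28.6, W = (-27.317, -38.804). Then |AW| = |W − A| = 38.842.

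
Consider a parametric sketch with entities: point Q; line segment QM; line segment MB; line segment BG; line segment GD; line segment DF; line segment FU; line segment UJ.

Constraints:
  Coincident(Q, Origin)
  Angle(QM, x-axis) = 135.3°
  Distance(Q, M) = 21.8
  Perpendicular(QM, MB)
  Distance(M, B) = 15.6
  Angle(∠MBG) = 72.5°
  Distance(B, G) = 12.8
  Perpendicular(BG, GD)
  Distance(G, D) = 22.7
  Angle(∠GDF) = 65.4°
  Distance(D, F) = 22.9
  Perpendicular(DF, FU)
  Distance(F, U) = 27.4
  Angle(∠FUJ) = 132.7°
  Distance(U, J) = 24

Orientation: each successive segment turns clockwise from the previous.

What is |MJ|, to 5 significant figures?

40.298

DF ⟂ FU, so FU runs at 3.2000°; with |FU| = 27.4, U = (7.4463, 28.907). ∠FUJ = 132.7° gives UJ at -44.100° from the x-axis; with |UJ| = 24.0, J = (24.681, 12.205). Then |MJ| = |J − M| = 40.298.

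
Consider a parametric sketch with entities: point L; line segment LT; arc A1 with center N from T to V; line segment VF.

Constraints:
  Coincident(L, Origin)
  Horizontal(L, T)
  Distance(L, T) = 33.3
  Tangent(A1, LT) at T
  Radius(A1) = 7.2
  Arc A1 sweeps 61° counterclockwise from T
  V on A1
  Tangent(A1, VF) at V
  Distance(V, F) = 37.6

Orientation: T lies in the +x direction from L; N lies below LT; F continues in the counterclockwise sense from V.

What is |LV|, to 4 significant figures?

27.26

A1 meets LT tangentially, so NT is at right angles to LT, so N = T + (0, -7.2) = (33.30, -7.200). On A1, T sits at bearing 90° from N; a 61° counterclockwise sweep puts V at bearing 151°, so V = N + 7.2·(cos 151°, sin 151°) = (27.00, -3.709). Then |LV| = |V − L| = 27.26.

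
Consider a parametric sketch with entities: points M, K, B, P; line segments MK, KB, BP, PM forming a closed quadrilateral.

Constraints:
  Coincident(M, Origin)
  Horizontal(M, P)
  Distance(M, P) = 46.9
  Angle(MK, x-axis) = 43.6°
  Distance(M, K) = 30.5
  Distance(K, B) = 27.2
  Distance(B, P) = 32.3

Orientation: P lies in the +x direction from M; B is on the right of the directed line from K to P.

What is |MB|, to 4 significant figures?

15.91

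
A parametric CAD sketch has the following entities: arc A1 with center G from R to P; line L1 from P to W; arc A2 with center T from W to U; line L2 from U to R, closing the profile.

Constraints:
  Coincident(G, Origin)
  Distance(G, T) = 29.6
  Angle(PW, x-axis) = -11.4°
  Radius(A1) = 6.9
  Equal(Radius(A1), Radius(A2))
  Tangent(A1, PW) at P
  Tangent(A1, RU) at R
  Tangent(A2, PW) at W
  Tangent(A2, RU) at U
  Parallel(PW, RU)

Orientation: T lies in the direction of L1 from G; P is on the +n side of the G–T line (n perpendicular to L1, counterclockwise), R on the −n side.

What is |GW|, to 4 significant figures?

30.39

Tangency of A1 to both parallel lines with radius 6.9 puts P and R at G ± 6.9·n: P = (1.364, 6.764), R = (-1.364, -6.764). Equal radii place W and U the same way about T: W = T + 6.9·n = (30.38, 0.9132), U = T − 6.9·n = (27.65, -12.61). Then |GW| = |W − G| = 30.39.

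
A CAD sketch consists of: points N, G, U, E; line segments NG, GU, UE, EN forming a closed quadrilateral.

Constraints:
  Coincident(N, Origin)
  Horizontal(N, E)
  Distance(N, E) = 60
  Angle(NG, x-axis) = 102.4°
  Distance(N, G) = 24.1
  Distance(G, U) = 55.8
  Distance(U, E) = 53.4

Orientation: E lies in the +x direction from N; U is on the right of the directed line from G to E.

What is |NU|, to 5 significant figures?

32.179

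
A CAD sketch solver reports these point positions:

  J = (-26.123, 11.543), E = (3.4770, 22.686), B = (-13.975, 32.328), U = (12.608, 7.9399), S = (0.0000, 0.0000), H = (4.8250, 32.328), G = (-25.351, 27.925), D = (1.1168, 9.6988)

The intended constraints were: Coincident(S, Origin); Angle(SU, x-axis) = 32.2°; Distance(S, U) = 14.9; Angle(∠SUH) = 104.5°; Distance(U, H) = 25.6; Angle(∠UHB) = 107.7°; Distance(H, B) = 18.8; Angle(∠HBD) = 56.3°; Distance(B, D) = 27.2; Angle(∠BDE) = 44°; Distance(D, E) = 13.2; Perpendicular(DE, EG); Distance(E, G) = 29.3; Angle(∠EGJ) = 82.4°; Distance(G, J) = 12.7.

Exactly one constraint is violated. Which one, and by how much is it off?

Distance(G, J) = 12.7 — off by 3.70.

S = (0.00, 0.00) ✓; SU at 32.20° ✓; |SU| = 14.90 ✓; ∠SUH = 104.5° ✓; |UH| = 25.60 ✓; ∠UHB = 107.7° ✓; |HB| = 18.80 ✓; ∠HBD = 56.30° ✓; |BD| = 27.20 ✓; ∠BDE = 44.00° ✓; |DE| = 13.20 ✓; ∠(DE, EG) = 90.00° ✓; |EG| = 29.30 ✓; ∠EGJ = 82.40° ✓; |GJ| = 16.40 ✗.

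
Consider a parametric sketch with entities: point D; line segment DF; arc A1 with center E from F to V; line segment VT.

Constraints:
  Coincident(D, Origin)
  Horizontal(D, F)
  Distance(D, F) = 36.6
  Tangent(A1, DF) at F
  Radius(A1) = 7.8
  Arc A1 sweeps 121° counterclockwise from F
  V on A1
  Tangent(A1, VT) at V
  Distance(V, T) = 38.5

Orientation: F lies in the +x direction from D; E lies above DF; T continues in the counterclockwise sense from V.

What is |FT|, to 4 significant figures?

46.71

D is at the origin; DF is horizontal with |DF| = 36.6 and F on the +x side, so F = (36.60, 0.000). Tangency of A1 to DF means the radius EF is perpendicular to DF, so E = F + (0, 7.8) = (36.60, 7.800). On A1, F sits at bearing -90° from E; a 121° counterclockwise sweep puts V at bearing 31°, so V = E + 7.8·(cos 31°, sin 31°) = (43.29, 11.82). The tangent condition forces EV to be normal to VT, so VT runs along (−sin 31°, cos 31°); with |VT| = 38.5, T = (23.46, 44.82). Then |FT| = |T − F| = 46.71.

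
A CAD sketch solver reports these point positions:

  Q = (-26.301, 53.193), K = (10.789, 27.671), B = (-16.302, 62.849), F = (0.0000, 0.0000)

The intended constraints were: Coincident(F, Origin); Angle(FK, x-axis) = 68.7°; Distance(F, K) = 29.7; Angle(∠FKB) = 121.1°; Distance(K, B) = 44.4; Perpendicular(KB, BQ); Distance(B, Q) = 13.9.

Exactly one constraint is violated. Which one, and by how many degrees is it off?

Perpendicular(KB, BQ) — off by 6.40°.

F = (0.00, 0.00) ✓; FK at 68.70° ✓; |FK| = 29.70 ✓; ∠FKB = 121.1° ✓; |KB| = 44.40 ✓; ∠(KB, BQ) = 96.40° ✗; |BQ| = 13.90 ✓.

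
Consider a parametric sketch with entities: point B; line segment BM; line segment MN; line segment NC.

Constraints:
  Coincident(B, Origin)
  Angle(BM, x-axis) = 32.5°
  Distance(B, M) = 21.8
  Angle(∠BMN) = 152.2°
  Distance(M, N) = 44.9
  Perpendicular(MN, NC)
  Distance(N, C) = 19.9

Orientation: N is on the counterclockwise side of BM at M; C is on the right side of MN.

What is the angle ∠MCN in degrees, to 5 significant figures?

66.097°

∠BMN = 152.2°, so MN runs at 32.5° + (180° − 152.2°) = 60.300° from the x-axis; with |MN| = 44.9, N = M + 44.9·(cos 60.300°, sin 60.300°) = (40.632, 50.715). MN ⟂ NC; with |NC| = 19.9 on the right of MN, C = N + 19.9·(0.86863, -0.49546) = (57.918, 40.855). Then cos ∠MCN = CM·CN / (|CM||CN|), giving 66.097°.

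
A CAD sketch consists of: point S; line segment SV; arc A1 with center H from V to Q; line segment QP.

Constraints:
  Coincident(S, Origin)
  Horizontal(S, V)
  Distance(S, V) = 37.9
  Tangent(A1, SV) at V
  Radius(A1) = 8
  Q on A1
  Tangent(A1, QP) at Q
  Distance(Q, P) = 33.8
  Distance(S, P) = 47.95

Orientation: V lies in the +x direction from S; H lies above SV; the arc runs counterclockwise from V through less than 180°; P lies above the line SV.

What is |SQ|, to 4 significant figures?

46.25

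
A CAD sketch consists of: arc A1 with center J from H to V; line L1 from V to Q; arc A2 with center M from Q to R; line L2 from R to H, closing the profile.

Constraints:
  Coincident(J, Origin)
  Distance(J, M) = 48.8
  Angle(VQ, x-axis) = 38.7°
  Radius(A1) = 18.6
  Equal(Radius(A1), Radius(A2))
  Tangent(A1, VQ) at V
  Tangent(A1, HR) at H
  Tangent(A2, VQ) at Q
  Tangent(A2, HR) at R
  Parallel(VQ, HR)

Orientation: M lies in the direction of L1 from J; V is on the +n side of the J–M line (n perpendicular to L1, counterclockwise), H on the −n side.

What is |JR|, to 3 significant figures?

52.2

The slot axis is L1's direction at 38.7°, so u = (cos 38.7°, sin 38.7°) = (0.780, 0.625) and n = (−sin 38.7°, cos 38.7°) = (-0.625, 0.780). J is at the origin and M lies 48.8 along u from J, so M = 48.8·u = (38.1, 30.5). Tangency of A1 to both parallel lines with radius 18.6 puts V and H at J ± 18.6·n: V = (-11.6, 14.5), H = (11.6, -14.5). Equal radii place Q and R the same way about M: Q = M + 18.6·n = (26.5, 45.0), R = M − 18.6·n = (49.7, 16.0). Then |JR| = |R − J| = 52.2.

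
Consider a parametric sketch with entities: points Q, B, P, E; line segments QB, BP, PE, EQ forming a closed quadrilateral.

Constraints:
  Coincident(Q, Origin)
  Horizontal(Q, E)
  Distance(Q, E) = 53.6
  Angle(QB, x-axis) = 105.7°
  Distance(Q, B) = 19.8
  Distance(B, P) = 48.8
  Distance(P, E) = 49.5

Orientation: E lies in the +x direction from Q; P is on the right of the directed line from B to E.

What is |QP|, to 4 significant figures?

29.12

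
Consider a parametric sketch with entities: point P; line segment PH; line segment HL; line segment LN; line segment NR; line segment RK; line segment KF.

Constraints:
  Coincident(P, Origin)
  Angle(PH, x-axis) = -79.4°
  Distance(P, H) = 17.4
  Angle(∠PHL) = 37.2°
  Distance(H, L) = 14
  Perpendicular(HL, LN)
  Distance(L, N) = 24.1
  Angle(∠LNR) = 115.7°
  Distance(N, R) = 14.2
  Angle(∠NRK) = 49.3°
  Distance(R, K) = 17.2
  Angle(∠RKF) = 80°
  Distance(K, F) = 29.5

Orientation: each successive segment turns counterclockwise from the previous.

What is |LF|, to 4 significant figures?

31.94

∠NRK = 49.3° gives RK at -11.60° from the x-axis; with |RK| = 17.2, K = (-6.466, -5.936). ∠RKF = 80.0° gives KF at 88.40° from the x-axis; with |KF| = 29.5, F = (-5.643, 23.55). Then |LF| = |F − L| = 31.94.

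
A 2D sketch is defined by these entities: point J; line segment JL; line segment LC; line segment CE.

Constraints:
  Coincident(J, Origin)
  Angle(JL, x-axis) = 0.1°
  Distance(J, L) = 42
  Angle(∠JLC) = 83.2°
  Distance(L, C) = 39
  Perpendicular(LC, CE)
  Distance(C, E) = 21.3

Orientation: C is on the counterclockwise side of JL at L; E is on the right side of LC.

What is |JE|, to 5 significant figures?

71.606

J is at the origin; JL runs at 0.1° with length 42.0, so L = 42.0·(cos 0.1°, sin 0.1°) = (42.000, 0.073304). ∠JLC = 83.2°, so LC runs at 0.1° + (180° − 83.2°) = 96.900° from the x-axis; with |LC| = 39.0, C = L + 39.0·(cos 96.900°, sin 96.900°) = (37.315, 38.791). The perpendicularity gives CE at right angles to LC; with |CE| = 21.3 on the right of LC, E = C + 21.3·(0.99276, 0.12014) = (58.460, 41.350). Then |JE| = |E − J| = 71.606.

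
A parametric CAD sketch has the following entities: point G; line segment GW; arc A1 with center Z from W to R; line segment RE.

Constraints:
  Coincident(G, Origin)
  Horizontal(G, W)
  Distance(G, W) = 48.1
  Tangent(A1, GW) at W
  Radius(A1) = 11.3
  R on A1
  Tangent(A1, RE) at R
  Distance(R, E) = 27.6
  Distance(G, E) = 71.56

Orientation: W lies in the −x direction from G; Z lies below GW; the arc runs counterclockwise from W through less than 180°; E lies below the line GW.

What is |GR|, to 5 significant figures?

60.390

G is at the origin; GW is horizontal with |GW| = 48.1 and W on the −x side, so W = (-48.100, 0.0000). Since A1 is tangent to GW there, ZW ⟂ GW, so Z = W + (0, -11.3) = (-48.100, -11.300). Since ZR ⟂ RE (tangency), |ZE| = √(11.3² + 27.6²) = 29.824 regardless of where R sits on A1. So E lies on both circle(G, 71.56) and circle(Z, 29.824); the below-GW intersection is E = (-60.316, -38.507). R is the foot of the tangent from E: R = (-59.394, -10.922).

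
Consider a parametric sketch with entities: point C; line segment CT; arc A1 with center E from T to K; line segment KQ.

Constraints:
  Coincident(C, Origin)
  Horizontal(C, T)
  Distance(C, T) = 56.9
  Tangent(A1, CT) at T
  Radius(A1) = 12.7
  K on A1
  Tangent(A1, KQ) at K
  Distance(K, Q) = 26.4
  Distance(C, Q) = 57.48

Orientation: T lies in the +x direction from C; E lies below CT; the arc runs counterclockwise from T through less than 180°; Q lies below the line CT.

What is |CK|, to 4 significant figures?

45.82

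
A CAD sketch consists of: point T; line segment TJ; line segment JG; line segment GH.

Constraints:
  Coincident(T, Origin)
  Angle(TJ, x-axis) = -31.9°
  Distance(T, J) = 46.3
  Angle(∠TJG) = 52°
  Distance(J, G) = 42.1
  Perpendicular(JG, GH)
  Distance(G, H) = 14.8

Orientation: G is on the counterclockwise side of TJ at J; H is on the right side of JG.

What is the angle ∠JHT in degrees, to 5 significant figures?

55.784°

∠TJG = 52.0°, so JG runs at -31.9° + (180° − 52.0°) = 96.100° from the x-axis; with |JG| = 42.1, G = J + 42.1·(cos 96.100°, sin 96.100°) = (34.834, 17.395). JG ⟂ GH; with |GH| = 14.8 on the right of JG, H = G + 14.8·(0.99434, 0.10626) = (49.550, 18.968). Then cos ∠JHT = HJ·HT / (|HJ||HT|), giving 55.784°.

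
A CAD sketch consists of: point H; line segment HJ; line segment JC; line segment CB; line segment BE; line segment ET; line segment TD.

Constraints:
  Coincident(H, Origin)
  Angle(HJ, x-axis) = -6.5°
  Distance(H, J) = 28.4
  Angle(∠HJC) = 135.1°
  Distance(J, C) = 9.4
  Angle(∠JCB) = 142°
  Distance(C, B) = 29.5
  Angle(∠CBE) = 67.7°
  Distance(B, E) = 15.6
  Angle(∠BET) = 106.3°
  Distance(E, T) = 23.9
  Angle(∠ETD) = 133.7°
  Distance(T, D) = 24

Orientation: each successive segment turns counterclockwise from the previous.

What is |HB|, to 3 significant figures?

52.8

H is at the origin; HJ runs at -6.5° with length 28.4, so J = (28.2, -3.21). ∠HJC = 135.1° gives JC at 38.4° from the x-axis; with |JC| = 9.4, C = (35.6, 2.62). ∠JCB = 142.0° gives CB at 76.4° from the x-axis; with |CB| = 29.5, B = (42.5, 31.3). Then |HB| = |B − H| = 52.8.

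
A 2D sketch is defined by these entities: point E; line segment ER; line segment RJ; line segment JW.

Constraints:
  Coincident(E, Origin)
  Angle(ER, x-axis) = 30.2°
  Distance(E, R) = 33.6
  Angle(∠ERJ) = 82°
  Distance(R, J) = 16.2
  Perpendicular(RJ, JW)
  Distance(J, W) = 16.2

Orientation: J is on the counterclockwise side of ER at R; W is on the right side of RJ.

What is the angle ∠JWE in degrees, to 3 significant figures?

13.1°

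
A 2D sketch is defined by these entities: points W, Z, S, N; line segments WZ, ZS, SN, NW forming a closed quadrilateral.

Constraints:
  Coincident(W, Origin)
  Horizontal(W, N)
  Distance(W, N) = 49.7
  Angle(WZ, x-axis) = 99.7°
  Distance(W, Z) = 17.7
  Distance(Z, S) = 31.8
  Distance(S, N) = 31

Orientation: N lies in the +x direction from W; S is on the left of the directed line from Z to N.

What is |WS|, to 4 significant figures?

36.26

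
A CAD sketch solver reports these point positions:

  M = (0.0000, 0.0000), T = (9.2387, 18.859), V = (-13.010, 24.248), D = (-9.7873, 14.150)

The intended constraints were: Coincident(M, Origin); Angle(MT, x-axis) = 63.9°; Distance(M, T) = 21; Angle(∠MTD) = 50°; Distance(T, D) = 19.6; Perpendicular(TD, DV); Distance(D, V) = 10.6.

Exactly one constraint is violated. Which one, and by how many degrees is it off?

Perpendicular(TD, DV) — off by 3.80°.

M = (0.00, 0.00) ✓; MT at 63.90° ✓; |MT| = 21.00 ✓; ∠MTD = 50.00° ✓; |TD| = 19.60 ✓; ∠(TD, DV) = 86.20° ✗; |DV| = 10.60 ✓.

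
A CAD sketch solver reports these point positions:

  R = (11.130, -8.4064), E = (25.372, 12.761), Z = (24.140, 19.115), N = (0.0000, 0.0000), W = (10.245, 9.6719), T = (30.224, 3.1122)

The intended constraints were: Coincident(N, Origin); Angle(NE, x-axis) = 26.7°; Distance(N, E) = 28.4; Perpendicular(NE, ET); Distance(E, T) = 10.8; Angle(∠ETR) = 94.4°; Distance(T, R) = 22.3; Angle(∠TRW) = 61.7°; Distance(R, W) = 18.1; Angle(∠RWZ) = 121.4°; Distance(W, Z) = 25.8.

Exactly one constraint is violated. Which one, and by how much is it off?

Distance(W, Z) = 25.8 — off by 9.00.

N = (0.00, 0.00) ✓; NE at 26.70° ✓; |NE| = 28.40 ✓; ∠(NE, ET) = 90.00° ✓; |ET| = 10.80 ✓; ∠ETR = 94.40° ✓; |TR| = 22.30 ✓; ∠TRW = 61.70° ✓; |RW| = 18.10 ✓; ∠RWZ = 121.4° ✓; |WZ| = 16.80 ✗.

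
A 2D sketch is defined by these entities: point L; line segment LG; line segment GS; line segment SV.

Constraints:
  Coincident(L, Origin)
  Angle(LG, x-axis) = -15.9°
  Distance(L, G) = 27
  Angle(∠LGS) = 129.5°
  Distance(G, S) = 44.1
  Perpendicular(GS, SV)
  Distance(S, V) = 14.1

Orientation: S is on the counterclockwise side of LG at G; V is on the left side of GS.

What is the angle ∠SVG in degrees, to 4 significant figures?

72.27°

∠LGS = 129.5°, so GS runs at -15.9° + (180° − 129.5°) = 34.60° from the x-axis; with |GS| = 44.1, S = G + 44.1·(cos 34.60°, sin 34.60°) = (62.27, 17.65). GS is perpendicular to SV; with |SV| = 14.1 on the left of GS, V = S + 14.1·(-0.5678, 0.8231) = (54.26, 29.25). Then cos ∠SVG = VS·VG / (|VS||VG|), giving 72.27°.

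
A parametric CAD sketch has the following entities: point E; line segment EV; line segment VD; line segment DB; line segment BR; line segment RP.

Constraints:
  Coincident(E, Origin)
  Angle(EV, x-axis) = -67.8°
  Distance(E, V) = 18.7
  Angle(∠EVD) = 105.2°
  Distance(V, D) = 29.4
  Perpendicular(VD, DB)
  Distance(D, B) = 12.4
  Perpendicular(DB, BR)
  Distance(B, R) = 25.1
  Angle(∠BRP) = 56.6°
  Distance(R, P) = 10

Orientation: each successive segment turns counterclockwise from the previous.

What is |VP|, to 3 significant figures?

10.6

DB ⟂ BR, so BR runs at -173°; with |BR| = 25.1, R = (9.82, -4.48). ∠BRP = 56.6° gives RP at -49.6° from the x-axis; with |RP| = 10.0, P = (16.3, -12.1). Then |VP| = |P − V| = 10.6.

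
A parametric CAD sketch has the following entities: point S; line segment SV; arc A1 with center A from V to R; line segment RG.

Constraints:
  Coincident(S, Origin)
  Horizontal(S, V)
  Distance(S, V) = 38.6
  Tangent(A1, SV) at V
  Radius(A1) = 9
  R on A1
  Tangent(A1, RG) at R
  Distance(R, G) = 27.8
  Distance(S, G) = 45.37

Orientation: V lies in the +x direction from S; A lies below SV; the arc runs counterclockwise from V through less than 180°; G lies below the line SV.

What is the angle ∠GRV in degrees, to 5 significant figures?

137.14°

Checks: |AV| = 9.000 ✓; |AR| = 9.000 ✓; ∠(AR, RG) = 90.00° ✓; |RG| = 27.80 ✓; |SG| = 45.37 ✓.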